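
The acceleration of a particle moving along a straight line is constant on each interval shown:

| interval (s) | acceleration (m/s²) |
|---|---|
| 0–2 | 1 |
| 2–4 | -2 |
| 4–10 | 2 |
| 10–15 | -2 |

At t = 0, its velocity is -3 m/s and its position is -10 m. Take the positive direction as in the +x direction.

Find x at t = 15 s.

On each constant-a segment, Δv = aΔt and Δx = v₀Δt + ½aΔt²; chain segment to segment.
0–2 s: v starts -3 m/s; Δx = -3·2 + ½·1·2² = -4 m; v ends -1 m/s.
2–4 s: v starts -1 m/s; Δx = -1·2 + ½·-2·2² = -6 m; v ends -5 m/s.
4–10 s: v starts -5 m/s; Δx = -5·6 + ½·2·6² = 6 m; v ends 7 m/s.
10–15 s: v starts 7 m/s; Δx = 7·5 + ½·-2·5² = 10 m; v ends -3 m/s.
x(15) = -10 + Σ Δx = -4 m.

-4 m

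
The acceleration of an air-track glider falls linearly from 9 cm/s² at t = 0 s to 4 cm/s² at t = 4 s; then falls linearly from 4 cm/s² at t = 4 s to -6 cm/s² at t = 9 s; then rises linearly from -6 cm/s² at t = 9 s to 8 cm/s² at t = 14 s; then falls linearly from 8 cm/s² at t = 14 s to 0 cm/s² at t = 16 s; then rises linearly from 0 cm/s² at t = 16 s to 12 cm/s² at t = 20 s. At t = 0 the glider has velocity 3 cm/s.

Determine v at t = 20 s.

Δv equals the area under the a-t graph; then v = v₀ + Δv.
0–4 s: ½(9 + 4)(4) = 26 cm/s
4–9 s: ½(4 + -6)(5) = -5 cm/s
9–14 s: ½(-6 + 8)(5) = 5 cm/s
14–16 s: ½(8 + 0)(2) = 8 cm/s
16–20 s: ½(0 + 12)(4) = 24 cm/s
Δv = 58 cm/s, so v(20) = 3 + (58) = 61 cm/s.

61 cm/s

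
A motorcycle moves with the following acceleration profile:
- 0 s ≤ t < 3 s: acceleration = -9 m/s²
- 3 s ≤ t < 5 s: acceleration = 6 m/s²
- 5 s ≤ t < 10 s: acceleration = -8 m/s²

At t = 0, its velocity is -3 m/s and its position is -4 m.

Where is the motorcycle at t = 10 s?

-291.5 m

On each constant-a segment, Δv = aΔt and Δx = v₀Δt + ½aΔt²; chain segment to segment.
0–3 s: v starts -3 m/s; Δx = -3·3 + ½·-9·3² = -49.5 m; v ends -30 m/s.
3–5 s: v starts -30 m/s; Δx = -30·2 + ½·6·2² = -48 m; v ends -18 m/s.
5–10 s: v starts -18 m/s; Δx = -18·5 + ½·-8·5² = -190 m; v ends -58 m/s.
x(10) = -4 + Σ Δx = -291.5 m.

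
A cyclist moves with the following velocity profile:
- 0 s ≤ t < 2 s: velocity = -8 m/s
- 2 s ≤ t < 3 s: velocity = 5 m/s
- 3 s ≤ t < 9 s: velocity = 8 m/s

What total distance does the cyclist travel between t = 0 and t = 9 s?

69 m

Distance (not displacement) is the total path length: add the absolute areas under v-t.
0–2 s: |-8| × 2 = 16 m
2–3 s: |5| × 1 = 5 m
3–9 s: |8| × 6 = 48 m
Total distance = 69 m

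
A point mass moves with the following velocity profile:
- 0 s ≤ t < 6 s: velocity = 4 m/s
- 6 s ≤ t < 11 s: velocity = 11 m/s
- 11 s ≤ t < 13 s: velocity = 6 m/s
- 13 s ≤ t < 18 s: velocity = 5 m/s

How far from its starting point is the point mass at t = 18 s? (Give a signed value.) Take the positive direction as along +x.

116 m

Displacement is the signed area under the v-t curve.
0–6 s: 4 × 6 = 24 m
6–11 s: 11 × 5 = 55 m
11–13 s: 6 × 2 = 12 m
13–18 s: 5 × 5 = 25 m
Net displacement = 116 m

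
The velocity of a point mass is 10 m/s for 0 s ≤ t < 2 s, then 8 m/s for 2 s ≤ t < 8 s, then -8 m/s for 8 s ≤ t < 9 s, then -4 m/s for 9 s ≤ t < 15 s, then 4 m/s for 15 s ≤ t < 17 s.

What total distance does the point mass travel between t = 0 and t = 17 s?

108 m

Distance (not displacement) is the total path length: add the absolute areas under v-t.
0–2 s: |10| × 2 = 20 m
2–8 s: |8| × 6 = 48 m
8–9 s: |-8| × 1 = 8 m
9–15 s: |-4| × 6 = 24 m
15–17 s: |4| × 2 = 8 m
Total distance = 108 m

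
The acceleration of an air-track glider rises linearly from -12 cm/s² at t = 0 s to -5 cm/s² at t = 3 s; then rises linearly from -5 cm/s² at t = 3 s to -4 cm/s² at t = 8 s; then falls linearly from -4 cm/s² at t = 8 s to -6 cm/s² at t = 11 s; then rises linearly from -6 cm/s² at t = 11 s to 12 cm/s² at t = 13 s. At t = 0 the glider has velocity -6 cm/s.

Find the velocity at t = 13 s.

Δv equals the area under the a-t graph; then v = v₀ + Δv.
0–3 s: ½(-12 + -5)(3) = -25.5 cm/s
3–8 s: ½(-5 + -4)(5) = -22.5 cm/s
8–11 s: ½(-4 + -6)(3) = -15 cm/s
11–13 s: ½(-6 + 12)(2) = 6 cm/s
Δv = -57 cm/s, so v(13) = -6 + (-57) = -63 cm/s.

-63 cm/s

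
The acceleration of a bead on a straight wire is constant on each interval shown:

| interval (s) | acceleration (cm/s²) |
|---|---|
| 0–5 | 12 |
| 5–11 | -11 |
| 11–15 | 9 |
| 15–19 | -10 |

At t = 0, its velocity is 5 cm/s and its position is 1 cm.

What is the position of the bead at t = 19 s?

496 cm

On each constant-a segment, Δv = aΔt and Δx = v₀Δt + ½aΔt²; chain segment to segment.
0–5 s: v starts 5 cm/s; Δx = 5·5 + ½·12·5² = 175 cm; v ends 65 cm/s.
5–11 s: v starts 65 cm/s; Δx = 65·6 + ½·-11·6² = 192 cm; v ends -1 cm/s.
11–15 s: v starts -1 cm/s; Δx = -1·4 + ½·9·4² = 68 cm; v ends 35 cm/s.
15–19 s: v starts 35 cm/s; Δx = 35·4 + ½·-10·4² = 60 cm; v ends -5 cm/s.
x(19) = 1 + Σ Δx = 496 cm.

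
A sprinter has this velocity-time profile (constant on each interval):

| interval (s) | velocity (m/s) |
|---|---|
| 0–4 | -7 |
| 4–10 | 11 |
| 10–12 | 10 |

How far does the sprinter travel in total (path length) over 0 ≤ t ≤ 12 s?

114 m

Total distance travelled is ∫|v| dt — sum the magnitudes of each area piece.
0–4 s: |-7| × 4 = 28 m
4–10 s: |11| × 6 = 66 m
10–12 s: |10| × 2 = 20 m
Total distance = 114 m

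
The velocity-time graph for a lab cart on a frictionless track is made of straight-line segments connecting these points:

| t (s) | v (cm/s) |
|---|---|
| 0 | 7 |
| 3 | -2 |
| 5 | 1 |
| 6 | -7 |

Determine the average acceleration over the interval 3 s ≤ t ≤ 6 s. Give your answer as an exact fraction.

-5/3 cm/s²

Average acceleration = Δv/Δt = (-7 − -2)/(6 − 3) = -5/3 cm/s².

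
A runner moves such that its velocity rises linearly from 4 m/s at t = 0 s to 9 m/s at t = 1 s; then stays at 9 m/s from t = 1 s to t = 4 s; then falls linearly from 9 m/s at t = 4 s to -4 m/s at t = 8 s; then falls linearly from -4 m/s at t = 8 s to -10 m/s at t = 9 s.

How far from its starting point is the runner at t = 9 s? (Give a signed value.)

36.5 m

Displacement is the signed area under the v-t curve.
0–1 s: ½(4 + 9)(1) = 6.5 m
1–4 s: 9 × 3 = 27 m
4–8 s: ½(9 + -4)(4) = 10 m
8–9 s: ½(-4 + -10)(1) = -7 m
Net displacement = 36.5 m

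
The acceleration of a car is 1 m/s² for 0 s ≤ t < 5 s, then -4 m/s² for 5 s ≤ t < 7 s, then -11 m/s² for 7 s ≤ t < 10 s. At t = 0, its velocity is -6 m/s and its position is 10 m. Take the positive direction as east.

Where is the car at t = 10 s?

On each constant-a segment, Δv = aΔt and Δx = v₀Δt + ½aΔt²; chain segment to segment.
0–5 s: v starts -6 m/s; Δx = -6·5 + ½·1·5² = -17.5 m; v ends -1 m/s.
5–7 s: v starts -1 m/s; Δx = -1·2 + ½·-4·2² = -10 m; v ends -9 m/s.
7–10 s: v starts -9 m/s; Δx = -9·3 + ½·-11·3² = -76.5 m; v ends -42 m/s.
x(10) = 10 + Σ Δx = -94 m.

-94 m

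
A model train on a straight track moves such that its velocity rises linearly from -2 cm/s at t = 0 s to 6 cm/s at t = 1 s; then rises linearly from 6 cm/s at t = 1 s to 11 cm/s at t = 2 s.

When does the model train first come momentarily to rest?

v changes sign on 0–1 s (from -2 to 6); the graph is linear there, so v = 0 at t = 0 + (2)·(1 − 0)/(6 − -2) = 0.25 s.

t = 0.25 s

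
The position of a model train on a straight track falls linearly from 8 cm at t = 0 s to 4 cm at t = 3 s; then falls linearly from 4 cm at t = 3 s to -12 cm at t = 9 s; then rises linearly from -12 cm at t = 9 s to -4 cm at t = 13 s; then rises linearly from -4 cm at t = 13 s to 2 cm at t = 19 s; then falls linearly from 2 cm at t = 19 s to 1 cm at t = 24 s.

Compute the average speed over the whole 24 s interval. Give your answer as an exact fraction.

Average speed = (total path length)/(elapsed time); on a piecewise-linear x-t graph the path length is Σ|Δx|.
0–3 s: |Δx| = |4 − 8| = 4 cm
3–9 s: |Δx| = |-12 − 4| = 16 cm
9–13 s: |Δx| = |-4 − -12| = 8 cm
13–19 s: |Δx| = |2 − -4| = 6 cm
19–24 s: |Δx| = |1 − 2| = 1 cm
Total path = 35 cm; average speed = 35/24 = 35/24 cm/s.

35/24 cm/s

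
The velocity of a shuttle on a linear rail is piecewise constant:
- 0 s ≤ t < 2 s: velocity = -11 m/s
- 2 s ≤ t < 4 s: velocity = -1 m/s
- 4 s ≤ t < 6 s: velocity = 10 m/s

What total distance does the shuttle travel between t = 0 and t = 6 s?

Distance (not displacement) is the total path length: add the absolute areas under v-t.
0–2 s: |-11| × 2 = 22 m
2–4 s: |-1| × 2 = 2 m
4–6 s: |10| × 2 = 20 m
Total distance = 44 m

44 m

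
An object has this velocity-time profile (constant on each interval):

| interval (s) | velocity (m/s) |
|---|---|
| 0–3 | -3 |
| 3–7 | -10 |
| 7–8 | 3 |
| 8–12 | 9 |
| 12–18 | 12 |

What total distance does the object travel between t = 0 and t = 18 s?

160 m

Total distance travelled is ∫|v| dt — sum the magnitudes of each area piece.
0–3 s: |-3| × 3 = 9 m
3–7 s: |-10| × 4 = 40 m
7–8 s: |3| × 1 = 3 m
8–12 s: |9| × 4 = 36 m
12–18 s: |12| × 6 = 72 m
Total distance = 160 m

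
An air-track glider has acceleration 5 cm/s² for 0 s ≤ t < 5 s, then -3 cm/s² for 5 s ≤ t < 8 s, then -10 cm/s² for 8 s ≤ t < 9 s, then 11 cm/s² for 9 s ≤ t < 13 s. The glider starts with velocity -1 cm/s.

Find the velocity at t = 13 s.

49 cm/s

Δv equals the area under the a-t graph; then v = v₀ + Δv.
0–5 s: 5 × 5 = 25 cm/s
5–8 s: -3 × 3 = -9 cm/s
8–9 s: -10 × 1 = -10 cm/s
9–13 s: 11 × 4 = 44 cm/s
Δv = 50 cm/s, so v(13) = -1 + (50) = 49 cm/s.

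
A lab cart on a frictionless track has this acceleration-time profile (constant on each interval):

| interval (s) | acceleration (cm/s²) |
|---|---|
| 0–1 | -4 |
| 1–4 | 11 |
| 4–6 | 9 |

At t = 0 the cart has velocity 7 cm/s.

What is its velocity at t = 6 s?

54 cm/s

Δv equals the area under the a-t graph; then v = v₀ + Δv.
0–1 s: -4 × 1 = -4 cm/s
1–4 s: 11 × 3 = 33 cm/s
4–6 s: 9 × 2 = 18 cm/s
Δv = 47 cm/s, so v(6) = 7 + (47) = 54 cm/s.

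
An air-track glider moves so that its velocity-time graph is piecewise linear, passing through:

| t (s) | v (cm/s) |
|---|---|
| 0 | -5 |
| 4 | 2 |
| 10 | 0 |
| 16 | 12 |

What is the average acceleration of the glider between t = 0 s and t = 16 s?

Average acceleration = Δv/Δt = (12 − -5)/(16 − 0) = 1.0625 cm/s².

1.0625 cm/s²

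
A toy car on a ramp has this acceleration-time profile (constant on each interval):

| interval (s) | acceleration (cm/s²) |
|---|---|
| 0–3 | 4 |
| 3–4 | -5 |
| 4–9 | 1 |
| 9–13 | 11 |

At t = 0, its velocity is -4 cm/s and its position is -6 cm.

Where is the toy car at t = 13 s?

On each constant-a segment, Δv = aΔt and Δx = v₀Δt + ½aΔt²; chain segment to segment.
0–3 s: v starts -4 cm/s; Δx = -4·3 + ½·4·3² = 6 cm; v ends 8 cm/s.
3–4 s: v starts 8 cm/s; Δx = 8·1 + ½·-5·1² = 5.5 cm; v ends 3 cm/s.
4–9 s: v starts 3 cm/s; Δx = 3·5 + ½·1·5² = 27.5 cm; v ends 8 cm/s.
9–13 s: v starts 8 cm/s; Δx = 8·4 + ½·11·4² = 120 cm; v ends 52 cm/s.
x(13) = -6 + Σ Δx = 153 cm.

153 cm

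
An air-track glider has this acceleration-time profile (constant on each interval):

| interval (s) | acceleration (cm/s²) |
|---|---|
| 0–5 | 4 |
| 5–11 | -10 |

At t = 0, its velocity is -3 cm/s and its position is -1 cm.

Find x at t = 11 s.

On each constant-a segment, Δv = aΔt and Δx = v₀Δt + ½aΔt²; chain segment to segment.
0–5 s: v starts -3 cm/s; Δx = -3·5 + ½·4·5² = 35 cm; v ends 17 cm/s.
5–11 s: v starts 17 cm/s; Δx = 17·6 + ½·-10·6² = -78 cm; v ends -43 cm/s.
x(11) = -1 + Σ Δx = -44 cm.

-44 cm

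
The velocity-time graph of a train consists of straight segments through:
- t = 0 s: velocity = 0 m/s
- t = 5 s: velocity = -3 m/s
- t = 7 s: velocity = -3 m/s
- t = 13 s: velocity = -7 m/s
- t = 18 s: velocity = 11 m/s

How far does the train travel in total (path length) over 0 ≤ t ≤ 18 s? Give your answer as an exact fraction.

Distance (not displacement) is the total path length: add the absolute areas under v-t.
0–5 s: |½(0 + -3)(5)| = 7.5 m
5–7 s: |-3| × 2 = 6 m
7–13 s: |½(-3 + -7)(6)| = 30 m
13–18 s: v = 0 at t = 269/18 s; triangle areas 245/36 + 605/36 = 425/18 m
Total distance = 604/9 m

604/9 m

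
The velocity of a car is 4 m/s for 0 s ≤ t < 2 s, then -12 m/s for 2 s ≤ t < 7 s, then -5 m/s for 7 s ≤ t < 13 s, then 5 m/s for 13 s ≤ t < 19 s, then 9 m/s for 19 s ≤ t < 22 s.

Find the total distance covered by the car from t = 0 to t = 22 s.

Distance (not displacement) is the total path length: add the absolute areas under v-t.
0–2 s: |4| × 2 = 8 m
2–7 s: |-12| × 5 = 60 m
7–13 s: |-5| × 6 = 30 m
13–19 s: |5| × 6 = 30 m
19–22 s: |9| × 3 = 27 m
Total distance = 155 m

155 m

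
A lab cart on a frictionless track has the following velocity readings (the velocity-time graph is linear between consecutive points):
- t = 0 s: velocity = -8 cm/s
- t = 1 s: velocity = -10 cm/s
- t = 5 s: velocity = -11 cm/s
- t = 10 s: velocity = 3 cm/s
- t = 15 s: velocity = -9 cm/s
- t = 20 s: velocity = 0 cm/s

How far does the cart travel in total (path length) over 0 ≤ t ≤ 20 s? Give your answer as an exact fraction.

Total distance travelled is ∫|v| dt — sum the magnitudes of each area piece.
0–1 s: |½(-8 + -10)(1)| = 9 cm
1–5 s: |½(-10 + -11)(4)| = 42 cm
5–10 s: v = 0 at t = 125/14 s; triangle areas 605/28 + 45/28 = 325/14 cm
10–15 s: v = 0 at t = 11.25 s; triangle areas 1.875 + 16.875 = 18.75 cm
15–20 s: |½(-9 + 0)(5)| = 22.5 cm
Total distance = 3233/28 cm

3233/28 cm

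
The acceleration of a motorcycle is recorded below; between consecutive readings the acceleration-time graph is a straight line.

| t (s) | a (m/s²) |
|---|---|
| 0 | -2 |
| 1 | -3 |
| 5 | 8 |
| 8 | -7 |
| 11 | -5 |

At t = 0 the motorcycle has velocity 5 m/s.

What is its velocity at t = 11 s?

-4 m/s

Δv equals the area under the a-t graph; then v = v₀ + Δv.
0–1 s: ½(-2 + -3)(1) = -2.5 m/s
1–5 s: ½(-3 + 8)(4) = 10 m/s
5–8 s: ½(8 + -7)(3) = 1.5 m/s
8–11 s: ½(-7 + -5)(3) = -18 m/s
Δv = -9 m/s, so v(11) = 5 + (-9) = -4 m/s.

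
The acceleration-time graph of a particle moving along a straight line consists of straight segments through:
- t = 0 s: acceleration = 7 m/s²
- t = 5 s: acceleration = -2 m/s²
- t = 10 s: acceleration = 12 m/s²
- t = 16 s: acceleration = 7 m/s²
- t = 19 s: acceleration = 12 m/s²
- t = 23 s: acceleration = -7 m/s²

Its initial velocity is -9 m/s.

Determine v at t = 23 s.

124 m/s

Δv equals the area under the a-t graph; then v = v₀ + Δv.
0–5 s: ½(7 + -2)(5) = 12.5 m/s
5–10 s: ½(-2 + 12)(5) = 25 m/s
10–16 s: ½(12 + 7)(6) = 57 m/s
16–19 s: ½(7 + 12)(3) = 28.5 m/s
19–23 s: ½(12 + -7)(4) = 10 m/s
Δv = 133 m/s, so v(23) = -9 + (133) = 124 m/s.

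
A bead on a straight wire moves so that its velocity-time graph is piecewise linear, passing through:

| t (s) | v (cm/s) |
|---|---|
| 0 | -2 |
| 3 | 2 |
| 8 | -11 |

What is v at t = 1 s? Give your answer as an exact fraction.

On 0–3 s the graph is linear from -2 to 2 cm/s: v(1) = -2 + (2 − -2)·(1 − 0)/(3 − 0) = -2/3 cm/s.

-2/3 cm/s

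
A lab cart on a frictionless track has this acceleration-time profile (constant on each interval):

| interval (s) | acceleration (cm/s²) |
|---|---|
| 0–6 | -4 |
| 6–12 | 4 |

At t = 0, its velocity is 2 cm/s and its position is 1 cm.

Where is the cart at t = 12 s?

-119 cm

On each constant-a segment, Δv = aΔt and Δx = v₀Δt + ½aΔt²; chain segment to segment.
0–6 s: v starts 2 cm/s; Δx = 2·6 + ½·-4·6² = -60 cm; v ends -22 cm/s.
6–12 s: v starts -22 cm/s; Δx = -22·6 + ½·4·6² = -60 cm; v ends 2 cm/s.
x(12) = 1 + Σ Δx = -119 cm.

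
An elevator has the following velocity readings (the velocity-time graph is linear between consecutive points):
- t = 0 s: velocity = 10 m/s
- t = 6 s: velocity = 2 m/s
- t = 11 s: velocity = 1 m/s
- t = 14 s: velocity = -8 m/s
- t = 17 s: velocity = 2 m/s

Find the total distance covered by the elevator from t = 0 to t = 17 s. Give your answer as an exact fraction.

Total distance travelled is ∫|v| dt — sum the magnitudes of each area piece.
0–6 s: |½(10 + 2)(6)| = 36 m
6–11 s: |½(2 + 1)(5)| = 7.5 m
11–14 s: v = 0 at t = 34/3 s; triangle areas 1/6 + 32/3 = 65/6 m
14–17 s: v = 0 at t = 16.4 s; triangle areas 9.6 + 0.6 = 10.2 m
Total distance = 968/15 m

968/15 m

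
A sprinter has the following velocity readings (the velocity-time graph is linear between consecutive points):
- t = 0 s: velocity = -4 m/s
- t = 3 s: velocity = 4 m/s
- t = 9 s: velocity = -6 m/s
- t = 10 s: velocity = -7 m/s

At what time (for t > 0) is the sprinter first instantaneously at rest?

t = 1.5 s

v changes sign on 0–3 s (from -4 to 4); the graph is linear there, so v = 0 at t = 0 + (4)·(3 − 0)/(4 − -4) = 1.5 s.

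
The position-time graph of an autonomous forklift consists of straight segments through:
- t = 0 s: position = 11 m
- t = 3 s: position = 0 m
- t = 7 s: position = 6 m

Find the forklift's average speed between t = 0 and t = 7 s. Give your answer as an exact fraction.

17/7 m/s

Average speed = (total path length)/(elapsed time); on a piecewise-linear x-t graph the path length is Σ|Δx|.
0–3 s: |Δx| = |0 − 11| = 11 m
3–7 s: |Δx| = |6 − 0| = 6 m
Total path = 17 m; average speed = 17/7 = 17/7 m/s.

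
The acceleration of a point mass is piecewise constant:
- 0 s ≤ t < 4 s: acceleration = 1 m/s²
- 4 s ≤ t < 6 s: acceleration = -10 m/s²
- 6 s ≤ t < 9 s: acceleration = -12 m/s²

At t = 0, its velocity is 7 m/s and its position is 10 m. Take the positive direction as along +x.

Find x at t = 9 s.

-33 m

On each constant-a segment, Δv = aΔt and Δx = v₀Δt + ½aΔt²; chain segment to segment.
0–4 s: v starts 7 m/s; Δx = 7·4 + ½·1·4² = 36 m; v ends 11 m/s.
4–6 s: v starts 11 m/s; Δx = 11·2 + ½·-10·2² = 2 m; v ends -9 m/s.
6–9 s: v starts -9 m/s; Δx = -9·3 + ½·-12·3² = -81 m; v ends -45 m/s.
x(9) = 10 + Σ Δx = -33 m.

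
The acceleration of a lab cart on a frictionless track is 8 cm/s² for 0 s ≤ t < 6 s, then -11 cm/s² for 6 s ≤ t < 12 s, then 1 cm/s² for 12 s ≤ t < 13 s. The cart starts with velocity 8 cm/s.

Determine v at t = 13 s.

-9 cm/s

Δv equals the area under the a-t graph; then v = v₀ + Δv.
0–6 s: 8 × 6 = 48 cm/s
6–12 s: -11 × 6 = -66 cm/s
12–13 s: 1 × 1 = 1 cm/s
Δv = -17 cm/s, so v(13) = 8 + (-17) = -9 cm/s.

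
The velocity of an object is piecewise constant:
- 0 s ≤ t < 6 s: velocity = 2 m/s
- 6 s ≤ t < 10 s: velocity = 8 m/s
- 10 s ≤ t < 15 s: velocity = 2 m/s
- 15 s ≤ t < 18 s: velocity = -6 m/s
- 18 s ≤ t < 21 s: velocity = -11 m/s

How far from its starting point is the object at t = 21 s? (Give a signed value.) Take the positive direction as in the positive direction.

Displacement is the signed area under the v-t curve.
0–6 s: 2 × 6 = 12 m
6–10 s: 8 × 4 = 32 m
10–15 s: 2 × 5 = 10 m
15–18 s: -6 × 3 = -18 m
18–21 s: -11 × 3 = -33 m
Net displacement = 3 m

3 m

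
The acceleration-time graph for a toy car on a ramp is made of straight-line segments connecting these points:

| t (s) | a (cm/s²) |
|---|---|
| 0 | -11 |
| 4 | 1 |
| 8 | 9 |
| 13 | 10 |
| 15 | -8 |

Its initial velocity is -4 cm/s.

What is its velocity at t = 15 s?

Δv equals the area under the a-t graph; then v = v₀ + Δv.
0–4 s: ½(-11 + 1)(4) = -20 cm/s
4–8 s: ½(1 + 9)(4) = 20 cm/s
8–13 s: ½(9 + 10)(5) = 47.5 cm/s
13–15 s: ½(10 + -8)(2) = 2 cm/s
Δv = 49.5 cm/s, so v(15) = -4 + (49.5) = 45.5 cm/s.

45.5 cm/s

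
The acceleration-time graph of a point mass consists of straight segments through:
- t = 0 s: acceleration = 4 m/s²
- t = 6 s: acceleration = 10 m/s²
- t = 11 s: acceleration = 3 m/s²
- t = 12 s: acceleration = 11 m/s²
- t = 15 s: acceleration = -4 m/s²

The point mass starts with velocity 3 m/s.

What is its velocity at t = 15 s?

Δv equals the area under the a-t graph; then v = v₀ + Δv.
0–6 s: ½(4 + 10)(6) = 42 m/s
6–11 s: ½(10 + 3)(5) = 32.5 m/s
11–12 s: ½(3 + 11)(1) = 7 m/s
12–15 s: ½(11 + -4)(3) = 10.5 m/s
Δv = 92 m/s, so v(15) = 3 + (92) = 95 m/s.

95 m/s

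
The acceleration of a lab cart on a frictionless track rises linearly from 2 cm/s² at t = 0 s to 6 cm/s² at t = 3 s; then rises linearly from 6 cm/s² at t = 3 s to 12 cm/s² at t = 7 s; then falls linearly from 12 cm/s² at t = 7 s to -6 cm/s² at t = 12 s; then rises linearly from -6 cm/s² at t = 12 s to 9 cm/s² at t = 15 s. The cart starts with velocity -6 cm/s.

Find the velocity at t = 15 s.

61.5 cm/s

Δv equals the area under the a-t graph; then v = v₀ + Δv.
0–3 s: ½(2 + 6)(3) = 12 cm/s
3–7 s: ½(6 + 12)(4) = 36 cm/s
7–12 s: ½(12 + -6)(5) = 15 cm/s
12–15 s: ½(-6 + 9)(3) = 4.5 cm/s
Δv = 67.5 cm/s, so v(15) = -6 + (67.5) = 61.5 cm/s.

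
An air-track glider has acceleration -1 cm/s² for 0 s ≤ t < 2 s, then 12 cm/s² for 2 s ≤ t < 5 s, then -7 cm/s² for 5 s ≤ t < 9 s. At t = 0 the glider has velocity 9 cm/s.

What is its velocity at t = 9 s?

Δv equals the area under the a-t graph; then v = v₀ + Δv.
0–2 s: -1 × 2 = -2 cm/s
2–5 s: 12 × 3 = 36 cm/s
5–9 s: -7 × 4 = -28 cm/s
Δv = 6 cm/s, so v(9) = 9 + (6) = 15 cm/s.

15 cm/s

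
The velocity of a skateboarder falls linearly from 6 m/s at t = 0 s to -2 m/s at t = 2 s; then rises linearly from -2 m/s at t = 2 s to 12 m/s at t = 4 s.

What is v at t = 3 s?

5 m/s

On 2–4 s the graph is linear from -2 to 12 m/s: v(3) = -2 + (12 − -2)·(3 − 2)/(4 − 2) = 5 m/s.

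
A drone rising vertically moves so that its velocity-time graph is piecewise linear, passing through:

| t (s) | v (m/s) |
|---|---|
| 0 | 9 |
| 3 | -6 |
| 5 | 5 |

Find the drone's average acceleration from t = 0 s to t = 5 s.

Average acceleration = Δv/Δt = (5 − 9)/(5 − 0) = -0.8 m/s².

-0.8 m/s²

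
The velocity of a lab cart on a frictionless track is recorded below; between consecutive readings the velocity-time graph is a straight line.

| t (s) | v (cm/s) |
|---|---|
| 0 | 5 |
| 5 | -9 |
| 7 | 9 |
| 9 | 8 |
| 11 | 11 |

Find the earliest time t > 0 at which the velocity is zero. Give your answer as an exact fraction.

v changes sign on 0–5 s (from 5 to -9); the graph is linear there, so v = 0 at t = 0 + (-5)·(5 − 0)/(-9 − 5) = 25/14 s.

t = 25/14 s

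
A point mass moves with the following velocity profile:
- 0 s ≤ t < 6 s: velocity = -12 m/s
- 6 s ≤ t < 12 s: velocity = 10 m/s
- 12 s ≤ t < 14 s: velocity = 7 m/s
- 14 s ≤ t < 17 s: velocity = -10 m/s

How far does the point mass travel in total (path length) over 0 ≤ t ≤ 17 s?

Total distance travelled is ∫|v| dt — sum the magnitudes of each area piece.
0–6 s: |-12| × 6 = 72 m
6–12 s: |10| × 6 = 60 m
12–14 s: |7| × 2 = 14 m
14–17 s: |-10| × 3 = 30 m
Total distance = 176 m

176 m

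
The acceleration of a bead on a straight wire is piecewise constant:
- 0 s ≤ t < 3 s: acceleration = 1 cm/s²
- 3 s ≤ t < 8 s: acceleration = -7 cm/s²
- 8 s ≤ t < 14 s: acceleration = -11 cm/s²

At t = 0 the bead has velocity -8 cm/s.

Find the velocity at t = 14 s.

-106 cm/s

Δv equals the area under the a-t graph; then v = v₀ + Δv.
0–3 s: 1 × 3 = 3 cm/s
3–8 s: -7 × 5 = -35 cm/s
8–14 s: -11 × 6 = -66 cm/s
Δv = -98 cm/s, so v(14) = -8 + (-98) = -106 cm/s.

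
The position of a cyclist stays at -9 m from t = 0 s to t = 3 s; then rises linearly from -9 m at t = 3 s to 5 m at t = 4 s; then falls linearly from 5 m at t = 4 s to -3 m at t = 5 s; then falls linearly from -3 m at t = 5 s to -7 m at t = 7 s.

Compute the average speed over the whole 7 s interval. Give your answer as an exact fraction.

Average speed = (total path length)/(elapsed time); on a piecewise-linear x-t graph the path length is Σ|Δx|.
0–3 s: |Δx| = |-9 − -9| = 0 m
3–4 s: |Δx| = |5 − -9| = 14 m
4–5 s: |Δx| = |-3 − 5| = 8 m
5–7 s: |Δx| = |-7 − -3| = 4 m
Total path = 26 m; average speed = 26/7 = 26/7 m/s.

26/7 m/s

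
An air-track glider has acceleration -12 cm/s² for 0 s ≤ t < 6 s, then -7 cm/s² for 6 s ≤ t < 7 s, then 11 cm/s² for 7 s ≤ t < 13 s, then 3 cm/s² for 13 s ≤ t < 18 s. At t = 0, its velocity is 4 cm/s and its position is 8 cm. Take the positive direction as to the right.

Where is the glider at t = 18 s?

On each constant-a segment, Δv = aΔt and Δx = v₀Δt + ½aΔt²; chain segment to segment.
0–6 s: v starts 4 cm/s; Δx = 4·6 + ½·-12·6² = -192 cm; v ends -68 cm/s.
6–7 s: v starts -68 cm/s; Δx = -68·1 + ½·-7·1² = -71.5 cm; v ends -75 cm/s.
7–13 s: v starts -75 cm/s; Δx = -75·6 + ½·11·6² = -252 cm; v ends -9 cm/s.
13–18 s: v starts -9 cm/s; Δx = -9·5 + ½·3·5² = -7.5 cm; v ends 6 cm/s.
x(18) = 8 + Σ Δx = -515 cm.

-515 cm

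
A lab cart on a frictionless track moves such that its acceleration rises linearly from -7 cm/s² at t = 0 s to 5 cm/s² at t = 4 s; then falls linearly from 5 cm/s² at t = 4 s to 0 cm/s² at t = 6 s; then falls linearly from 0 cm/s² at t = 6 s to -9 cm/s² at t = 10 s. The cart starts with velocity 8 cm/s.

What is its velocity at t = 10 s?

Δv equals the area under the a-t graph; then v = v₀ + Δv.
0–4 s: ½(-7 + 5)(4) = -4 cm/s
4–6 s: ½(5 + 0)(2) = 5 cm/s
6–10 s: ½(0 + -9)(4) = -18 cm/s
Δv = -17 cm/s, so v(10) = 8 + (-17) = -9 cm/s.

-9 cm/s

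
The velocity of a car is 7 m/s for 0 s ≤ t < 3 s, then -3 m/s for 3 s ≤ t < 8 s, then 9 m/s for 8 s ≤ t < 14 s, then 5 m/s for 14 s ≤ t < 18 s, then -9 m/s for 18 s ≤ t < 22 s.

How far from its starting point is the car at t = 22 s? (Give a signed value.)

Net displacement equals the area under the velocity-time graph (areas below the axis count negative).
0–3 s: 7 × 3 = 21 m
3–8 s: -3 × 5 = -15 m
8–14 s: 9 × 6 = 54 m
14–18 s: 5 × 4 = 20 m
18–22 s: -9 × 4 = -36 m
Net displacement = 44 m

44 m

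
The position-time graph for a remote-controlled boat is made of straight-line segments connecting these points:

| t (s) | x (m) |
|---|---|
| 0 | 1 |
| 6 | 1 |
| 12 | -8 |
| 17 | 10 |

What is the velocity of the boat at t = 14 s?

Velocity is the slope of the x-t graph on 12–17 s: (10 − -8)/(17 − 12) = 3.6 m/s.

3.6 m/s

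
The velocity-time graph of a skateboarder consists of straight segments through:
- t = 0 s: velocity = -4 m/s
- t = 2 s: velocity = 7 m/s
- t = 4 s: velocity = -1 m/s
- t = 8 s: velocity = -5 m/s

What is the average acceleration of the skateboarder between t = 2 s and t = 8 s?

-2 m/s²

Average acceleration = Δv/Δt = (-5 − 7)/(8 − 2) = -2 m/s².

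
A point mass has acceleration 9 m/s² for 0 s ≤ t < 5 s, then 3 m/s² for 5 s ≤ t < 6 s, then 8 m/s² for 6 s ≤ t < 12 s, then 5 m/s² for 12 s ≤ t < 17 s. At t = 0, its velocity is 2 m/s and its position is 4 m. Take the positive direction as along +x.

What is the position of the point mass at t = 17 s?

On each constant-a segment, Δv = aΔt and Δx = v₀Δt + ½aΔt²; chain segment to segment.
0–5 s: v starts 2 m/s; Δx = 2·5 + ½·9·5² = 122.5 m; v ends 47 m/s.
5–6 s: v starts 47 m/s; Δx = 47·1 + ½·3·1² = 48.5 m; v ends 50 m/s.
6–12 s: v starts 50 m/s; Δx = 50·6 + ½·8·6² = 444 m; v ends 98 m/s.
12–17 s: v starts 98 m/s; Δx = 98·5 + ½·5·5² = 552.5 m; v ends 123 m/s.
x(17) = 4 + Σ Δx = 1171.5 m.

1171.5 m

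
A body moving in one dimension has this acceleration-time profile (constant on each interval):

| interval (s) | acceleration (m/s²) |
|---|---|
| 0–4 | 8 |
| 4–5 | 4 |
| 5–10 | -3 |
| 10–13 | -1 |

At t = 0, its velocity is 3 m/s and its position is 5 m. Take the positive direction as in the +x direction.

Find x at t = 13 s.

On each constant-a segment, Δv = aΔt and Δx = v₀Δt + ½aΔt²; chain segment to segment.
0–4 s: v starts 3 m/s; Δx = 3·4 + ½·8·4² = 76 m; v ends 35 m/s.
4–5 s: v starts 35 m/s; Δx = 35·1 + ½·4·1² = 37 m; v ends 39 m/s.
5–10 s: v starts 39 m/s; Δx = 39·5 + ½·-3·5² = 157.5 m; v ends 24 m/s.
10–13 s: v starts 24 m/s; Δx = 24·3 + ½·-1·3² = 67.5 m; v ends 21 m/s.
x(13) = 5 + Σ Δx = 343 m.

343 m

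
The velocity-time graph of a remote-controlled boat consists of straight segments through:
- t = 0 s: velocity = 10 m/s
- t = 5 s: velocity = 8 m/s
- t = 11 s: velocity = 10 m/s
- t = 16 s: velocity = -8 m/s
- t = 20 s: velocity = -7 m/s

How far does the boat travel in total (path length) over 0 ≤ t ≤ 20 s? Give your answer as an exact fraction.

Total distance travelled is ∫|v| dt — sum the magnitudes of each area piece.
0–5 s: |½(10 + 8)(5)| = 45 m
5–11 s: |½(8 + 10)(6)| = 54 m
11–16 s: v = 0 at t = 124/9 s; triangle areas 125/9 + 80/9 = 205/9 m
16–20 s: |½(-8 + -7)(4)| = 30 m
Total distance = 1366/9 m

1366/9 m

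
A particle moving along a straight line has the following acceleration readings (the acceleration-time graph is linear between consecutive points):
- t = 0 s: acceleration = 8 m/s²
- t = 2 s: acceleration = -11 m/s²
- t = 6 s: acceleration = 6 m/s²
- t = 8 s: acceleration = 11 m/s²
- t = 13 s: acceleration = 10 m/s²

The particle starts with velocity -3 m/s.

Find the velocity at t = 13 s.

Δv equals the area under the a-t graph; then v = v₀ + Δv.
0–2 s: ½(8 + -11)(2) = -3 m/s
2–6 s: ½(-11 + 6)(4) = -10 m/s
6–8 s: ½(6 + 11)(2) = 17 m/s
8–13 s: ½(11 + 10)(5) = 52.5 m/s
Δv = 56.5 m/s, so v(13) = -3 + (56.5) = 53.5 m/s.

53.5 m/s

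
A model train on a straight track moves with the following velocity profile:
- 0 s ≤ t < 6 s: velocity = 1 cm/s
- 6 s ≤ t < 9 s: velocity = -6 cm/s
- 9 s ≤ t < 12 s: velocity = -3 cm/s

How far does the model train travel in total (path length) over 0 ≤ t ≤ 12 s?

33 cm

Distance (not displacement) is the total path length: add the absolute areas under v-t.
0–6 s: |1| × 6 = 6 cm
6–9 s: |-6| × 3 = 18 cm
9–12 s: |-3| × 3 = 9 cm
Total distance = 33 cm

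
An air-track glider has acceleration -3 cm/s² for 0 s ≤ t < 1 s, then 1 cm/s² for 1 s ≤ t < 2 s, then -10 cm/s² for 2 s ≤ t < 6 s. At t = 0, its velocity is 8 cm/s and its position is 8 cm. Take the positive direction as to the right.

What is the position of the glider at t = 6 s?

On each constant-a segment, Δv = aΔt and Δx = v₀Δt + ½aΔt²; chain segment to segment.
0–1 s: v starts 8 cm/s; Δx = 8·1 + ½·-3·1² = 6.5 cm; v ends 5 cm/s.
1–2 s: v starts 5 cm/s; Δx = 5·1 + ½·1·1² = 5.5 cm; v ends 6 cm/s.
2–6 s: v starts 6 cm/s; Δx = 6·4 + ½·-10·4² = -56 cm; v ends -34 cm/s.
x(6) = 8 + Σ Δx = -36 cm.

-36 cm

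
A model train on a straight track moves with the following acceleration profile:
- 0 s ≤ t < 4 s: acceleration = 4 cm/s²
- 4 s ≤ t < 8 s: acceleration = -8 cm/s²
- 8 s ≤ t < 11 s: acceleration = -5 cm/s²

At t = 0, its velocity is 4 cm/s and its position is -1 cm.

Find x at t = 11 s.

4.5 cm

On each constant-a segment, Δv = aΔt and Δx = v₀Δt + ½aΔt²; chain segment to segment.
0–4 s: v starts 4 cm/s; Δx = 4·4 + ½·4·4² = 48 cm; v ends 20 cm/s.
4–8 s: v starts 20 cm/s; Δx = 20·4 + ½·-8·4² = 16 cm; v ends -12 cm/s.
8–11 s: v starts -12 cm/s; Δx = -12·3 + ½·-5·3² = -58.5 cm; v ends -27 cm/s.
x(11) = -1 + Σ Δx = 4.5 cm.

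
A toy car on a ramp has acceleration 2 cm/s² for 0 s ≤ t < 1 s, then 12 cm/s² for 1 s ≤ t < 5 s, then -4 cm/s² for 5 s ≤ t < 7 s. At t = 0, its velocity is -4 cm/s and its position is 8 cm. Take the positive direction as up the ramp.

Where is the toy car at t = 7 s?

On each constant-a segment, Δv = aΔt and Δx = v₀Δt + ½aΔt²; chain segment to segment.
0–1 s: v starts -4 cm/s; Δx = -4·1 + ½·2·1² = -3 cm; v ends -2 cm/s.
1–5 s: v starts -2 cm/s; Δx = -2·4 + ½·12·4² = 88 cm; v ends 46 cm/s.
5–7 s: v starts 46 cm/s; Δx = 46·2 + ½·-4·2² = 84 cm; v ends 38 cm/s.
x(7) = 8 + Σ Δx = 177 cm.

177 cm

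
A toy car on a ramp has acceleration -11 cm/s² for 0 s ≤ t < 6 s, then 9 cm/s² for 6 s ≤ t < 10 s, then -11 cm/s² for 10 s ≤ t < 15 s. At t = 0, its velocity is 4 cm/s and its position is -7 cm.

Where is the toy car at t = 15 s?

-624.5 cm

On each constant-a segment, Δv = aΔt and Δx = v₀Δt + ½aΔt²; chain segment to segment.
0–6 s: v starts 4 cm/s; Δx = 4·6 + ½·-11·6² = -174 cm; v ends -62 cm/s.
6–10 s: v starts -62 cm/s; Δx = -62·4 + ½·9·4² = -176 cm; v ends -26 cm/s.
10–15 s: v starts -26 cm/s; Δx = -26·5 + ½·-11·5² = -267.5 cm; v ends -81 cm/s.
x(15) = -7 + Σ Δx = -624.5 cm.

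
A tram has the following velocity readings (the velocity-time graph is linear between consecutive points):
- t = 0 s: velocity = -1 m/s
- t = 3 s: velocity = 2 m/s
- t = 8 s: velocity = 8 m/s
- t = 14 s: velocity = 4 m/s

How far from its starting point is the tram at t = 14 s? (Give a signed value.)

62.5 m

Net displacement equals the area under the velocity-time graph (areas below the axis count negative).
0–3 s: ½(-1 + 2)(3) = 1.5 m
3–8 s: ½(2 + 8)(5) = 25 m
8–14 s: ½(8 + 4)(6) = 36 m
Net displacement = 62.5 m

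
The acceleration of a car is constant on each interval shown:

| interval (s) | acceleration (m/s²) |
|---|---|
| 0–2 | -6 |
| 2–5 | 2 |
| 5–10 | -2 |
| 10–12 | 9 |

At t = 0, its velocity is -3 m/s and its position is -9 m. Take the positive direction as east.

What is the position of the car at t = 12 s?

On each constant-a segment, Δv = aΔt and Δx = v₀Δt + ½aΔt²; chain segment to segment.
0–2 s: v starts -3 m/s; Δx = -3·2 + ½·-6·2² = -18 m; v ends -15 m/s.
2–5 s: v starts -15 m/s; Δx = -15·3 + ½·2·3² = -36 m; v ends -9 m/s.
5–10 s: v starts -9 m/s; Δx = -9·5 + ½·-2·5² = -70 m; v ends -19 m/s.
10–12 s: v starts -19 m/s; Δx = -19·2 + ½·9·2² = -20 m; v ends -1 m/s.
x(12) = -9 + Σ Δx = -153 m.

-153 m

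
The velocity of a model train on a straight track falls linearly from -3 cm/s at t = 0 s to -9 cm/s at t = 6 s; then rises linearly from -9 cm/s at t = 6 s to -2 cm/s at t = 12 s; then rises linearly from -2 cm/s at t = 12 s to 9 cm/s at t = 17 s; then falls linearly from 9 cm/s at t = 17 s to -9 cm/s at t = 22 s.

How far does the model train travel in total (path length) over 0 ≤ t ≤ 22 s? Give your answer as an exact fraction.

1219/11 cm

Distance (not displacement) is the total path length: add the absolute areas under v-t.
0–6 s: |½(-3 + -9)(6)| = 36 cm
6–12 s: |½(-9 + -2)(6)| = 33 cm
12–17 s: v = 0 at t = 142/11 s; triangle areas 10/11 + 405/22 = 425/22 cm
17–22 s: v = 0 at t = 19.5 s; triangle areas 11.25 + 11.25 = 22.5 cm
Total distance = 1219/11 cm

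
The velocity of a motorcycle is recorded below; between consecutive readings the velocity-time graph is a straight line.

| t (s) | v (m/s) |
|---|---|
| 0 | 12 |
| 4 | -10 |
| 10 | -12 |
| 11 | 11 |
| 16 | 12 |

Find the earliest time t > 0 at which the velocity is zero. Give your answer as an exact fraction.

t = 24/11 s

v changes sign on 0–4 s (from 12 to -10); the graph is linear there, so v = 0 at t = 0 + (-12)·(4 − 0)/(-10 − 12) = 24/11 s.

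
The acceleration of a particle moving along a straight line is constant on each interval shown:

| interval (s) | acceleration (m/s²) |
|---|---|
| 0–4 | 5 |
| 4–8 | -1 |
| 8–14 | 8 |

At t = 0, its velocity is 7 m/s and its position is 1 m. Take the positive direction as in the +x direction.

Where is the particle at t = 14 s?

On each constant-a segment, Δv = aΔt and Δx = v₀Δt + ½aΔt²; chain segment to segment.
0–4 s: v starts 7 m/s; Δx = 7·4 + ½·5·4² = 68 m; v ends 27 m/s.
4–8 s: v starts 27 m/s; Δx = 27·4 + ½·-1·4² = 100 m; v ends 23 m/s.
8–14 s: v starts 23 m/s; Δx = 23·6 + ½·8·6² = 282 m; v ends 71 m/s.
x(14) = 1 + Σ Δx = 451 m.

451 m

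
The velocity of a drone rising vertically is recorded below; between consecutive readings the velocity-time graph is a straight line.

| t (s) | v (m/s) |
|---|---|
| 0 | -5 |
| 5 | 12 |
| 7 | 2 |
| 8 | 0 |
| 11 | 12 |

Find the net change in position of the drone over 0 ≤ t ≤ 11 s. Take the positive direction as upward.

50.5 m

Displacement is the signed area under the v-t curve.
0–5 s: ½(-5 + 12)(5) = 17.5 m
5–7 s: ½(12 + 2)(2) = 14 m
7–8 s: ½(2 + 0)(1) = 1 m
8–11 s: ½(0 + 12)(3) = 18 m
Net displacement = 50.5 m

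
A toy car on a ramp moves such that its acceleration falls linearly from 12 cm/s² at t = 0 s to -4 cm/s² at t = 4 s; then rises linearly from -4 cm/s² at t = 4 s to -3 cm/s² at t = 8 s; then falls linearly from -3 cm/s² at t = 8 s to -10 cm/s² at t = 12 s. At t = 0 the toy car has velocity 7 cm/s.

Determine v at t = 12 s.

Δv equals the area under the a-t graph; then v = v₀ + Δv.
0–4 s: ½(12 + -4)(4) = 16 cm/s
4–8 s: ½(-4 + -3)(4) = -14 cm/s
8–12 s: ½(-3 + -10)(4) = -26 cm/s
Δv = -24 cm/s, so v(12) = 7 + (-24) = -17 cm/s.

-17 cm/s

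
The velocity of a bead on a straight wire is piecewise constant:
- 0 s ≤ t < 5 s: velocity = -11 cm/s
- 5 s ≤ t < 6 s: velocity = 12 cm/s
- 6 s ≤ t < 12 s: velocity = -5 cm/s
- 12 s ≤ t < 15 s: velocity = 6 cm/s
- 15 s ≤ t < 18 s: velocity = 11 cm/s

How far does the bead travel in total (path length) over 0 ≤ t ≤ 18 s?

Distance (not displacement) is the total path length: add the absolute areas under v-t.
0–5 s: |-11| × 5 = 55 cm
5–6 s: |12| × 1 = 12 cm
6–12 s: |-5| × 6 = 30 cm
12–15 s: |6| × 3 = 18 cm
15–18 s: |11| × 3 = 33 cm
Total distance = 148 cm

148 cm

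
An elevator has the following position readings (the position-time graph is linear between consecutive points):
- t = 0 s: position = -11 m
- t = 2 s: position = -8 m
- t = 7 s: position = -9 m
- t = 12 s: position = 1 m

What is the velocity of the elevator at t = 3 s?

-0.2 m/s

Velocity is the slope of the x-t graph on 2–7 s: (-9 − -8)/(7 − 2) = -0.2 m/s.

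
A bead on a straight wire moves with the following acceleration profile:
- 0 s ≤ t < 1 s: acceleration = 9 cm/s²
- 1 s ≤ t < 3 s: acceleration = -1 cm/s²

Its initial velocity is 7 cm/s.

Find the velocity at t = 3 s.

14 cm/s

Δv equals the area under the a-t graph; then v = v₀ + Δv.
0–1 s: 9 × 1 = 9 cm/s
1–3 s: -1 × 2 = -2 cm/s
Δv = 7 cm/s, so v(3) = 7 + (7) = 14 cm/s.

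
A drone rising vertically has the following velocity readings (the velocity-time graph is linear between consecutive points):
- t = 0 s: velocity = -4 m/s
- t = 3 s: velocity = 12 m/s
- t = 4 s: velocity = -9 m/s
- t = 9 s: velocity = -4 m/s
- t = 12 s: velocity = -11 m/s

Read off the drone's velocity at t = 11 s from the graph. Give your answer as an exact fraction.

On 9–12 s the graph is linear from -4 to -11 m/s: v(11) = -4 + (-11 − -4)·(11 − 9)/(12 − 9) = -26/3 m/s.

-26/3 m/s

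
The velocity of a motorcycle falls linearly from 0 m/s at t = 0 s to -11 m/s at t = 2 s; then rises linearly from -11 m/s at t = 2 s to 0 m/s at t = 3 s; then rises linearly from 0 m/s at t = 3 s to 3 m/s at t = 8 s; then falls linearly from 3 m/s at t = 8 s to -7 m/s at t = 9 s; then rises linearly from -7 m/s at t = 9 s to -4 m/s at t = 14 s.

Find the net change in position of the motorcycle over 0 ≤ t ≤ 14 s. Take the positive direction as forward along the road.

Net displacement equals the area under the velocity-time graph (areas below the axis count negative).
0–2 s: ½(0 + -11)(2) = -11 m
2–3 s: ½(-11 + 0)(1) = -5.5 m
3–8 s: ½(0 + 3)(5) = 7.5 m
8–9 s: ½(3 + -7)(1) = -2 m
9–14 s: ½(-7 + -4)(5) = -27.5 m
Net displacement = -38.5 m

-38.5 m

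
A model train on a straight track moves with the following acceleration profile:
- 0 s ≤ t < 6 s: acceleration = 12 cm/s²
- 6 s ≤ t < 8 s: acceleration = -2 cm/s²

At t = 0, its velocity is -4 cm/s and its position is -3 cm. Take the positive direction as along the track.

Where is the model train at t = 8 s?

321 cm

On each constant-a segment, Δv = aΔt and Δx = v₀Δt + ½aΔt²; chain segment to segment.
0–6 s: v starts -4 cm/s; Δx = -4·6 + ½·12·6² = 192 cm; v ends 68 cm/s.
6–8 s: v starts 68 cm/s; Δx = 68·2 + ½·-2·2² = 132 cm; v ends 64 cm/s.
x(8) = -3 + Σ Δx = 321 cm.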